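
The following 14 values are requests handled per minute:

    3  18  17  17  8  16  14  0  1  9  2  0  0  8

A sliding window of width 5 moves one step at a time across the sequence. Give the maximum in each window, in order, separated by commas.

18, 18, 17, 17, 16, 16, 14, 9, 9, 9

[3, 18, 17, 17, 8] → max 18
[18, 17, 17, 8, 16] → max 18
[17, 17, 8, 16, 14] → max 17
[17, 8, 16, 14, 0] → max 17
[8, 16, 14, 0, 1] → max 16
[16, 14, 0, 1, 9] → max 16
[14, 0, 1, 9, 2] → max 14
[0, 1, 9, 2, 0] → max 9
[1, 9, 2, 0, 0] → max 9
[9, 2, 0, 0, 8] → max 9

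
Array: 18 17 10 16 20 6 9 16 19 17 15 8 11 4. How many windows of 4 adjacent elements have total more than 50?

18 17 10 16 → sum 61  > 50 ✓
17 10 16 20 → sum 63  > 50 ✓
10 16 20 6 → sum 52  > 50 ✓
16 20 6 9 → sum 51  > 50 ✓
20 6 9 16 → sum 51  > 50 ✓
6 9 16 19 → sum 50
9 16 19 17 → sum 61  > 50 ✓
16 19 17 15 → sum 67  > 50 ✓
19 17 15 8 → sum 59  > 50 ✓
17 15 8 11 → sum 51  > 50 ✓
15 8 11 4 → sum 38
9 windows satisfy the condition.

9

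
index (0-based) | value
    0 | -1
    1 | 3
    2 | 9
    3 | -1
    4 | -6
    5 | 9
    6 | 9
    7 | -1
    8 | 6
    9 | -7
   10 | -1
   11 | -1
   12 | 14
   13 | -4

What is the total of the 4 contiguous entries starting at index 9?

5

Elements at indices 9..12: -7, -1, -1, 14
sum(-7, -1, -1, 14) = 5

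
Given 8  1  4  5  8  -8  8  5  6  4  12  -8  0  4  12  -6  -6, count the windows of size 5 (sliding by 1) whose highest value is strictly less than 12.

6

[8, 1, 4, 5, 8] → max 8  < 12 ✓
[1, 4, 5, 8, -8] → max 8  < 12 ✓
[4, 5, 8, -8, 8] → max 8  < 12 ✓
[5, 8, -8, 8, 5] → max 8  < 12 ✓
[8, -8, 8, 5, 6] → max 8  < 12 ✓
[-8, 8, 5, 6, 4] → max 8  < 12 ✓
[8, 5, 6, 4, 12] → max 12
[5, 6, 4, 12, -8] → max 12
[6, 4, 12, -8, 0] → max 12
[4, 12, -8, 0, 4] → max 12
[12, -8, 0, 4, 12] → max 12
[-8, 0, 4, 12, -6] → max 12
[0, 4, 12, -6, -6] → max 12
6 windows satisfy the condition.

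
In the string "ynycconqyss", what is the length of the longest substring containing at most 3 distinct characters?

5

[y] 1 distinct, len 1
[y, n] 2 distinct, len 2
[y, n, y] 2 distinct, len 3
[y, n, y, c] 3 distinct, len 4
[y, n, y, c, c] 3 distinct, len 5
[y, c, c, o] 3 distinct, len 4
[c, c, o, n] 3 distinct, len 4
[o, n, q] 3 distinct, len 3
[n, q, y] 3 distinct, len 3
[q, y, s] 3 distinct, len 3
[q, y, s, s] 3 distinct, len 4
Longest length with ≤3 distinct: 5.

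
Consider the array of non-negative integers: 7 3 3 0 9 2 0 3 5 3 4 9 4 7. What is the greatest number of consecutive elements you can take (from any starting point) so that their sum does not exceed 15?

add 7: [7] sum 7, len 1
add 3: [7, 3] sum 10, len 2
add 3: [7, 3, 3] sum 13, len 3
add 0: [7, 3, 3, 0] sum 13, len 4
add 9: [3, 3, 0, 9] sum 15, len 4
add 2: [3, 0, 9, 2] sum 14, len 4
add 0: [3, 0, 9, 2, 0] sum 14, len 5
add 3: [0, 9, 2, 0, 3] sum 14, len 5
add 5: [2, 0, 3, 5] sum 10, len 4
add 3: [2, 0, 3, 5, 3] sum 13, len 5
add 4: [0, 3, 5, 3, 4] sum 15, len 5
add 9: [4, 9] sum 13, len 2
add 4: [9, 4] sum 13, len 2
add 7: [4, 7] sum 11, len 2
Longest length seen: 5.

5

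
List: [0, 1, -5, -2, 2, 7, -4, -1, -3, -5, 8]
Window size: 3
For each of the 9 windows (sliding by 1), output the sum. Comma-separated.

-4, -6, -5, 7, 5, 2, -8, -9, 0

Sliding a size-3 window across the 11 values:
0 1 -5 → sum -4
1 -5 -2 → sum -6
-5 -2 2 → sum -5
-2 2 7 → sum 7
2 7 -4 → sum 5
7 -4 -1 → sum 2
-4 -1 -3 → sum -8
-1 -3 -5 → sum -9
-3 -5 8 → sum 0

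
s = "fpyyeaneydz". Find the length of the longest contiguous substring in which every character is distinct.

6

[f] len 1
[f, p] len 2
[f, p, y] len 3
[y] len 1
[y, e] len 2
[y, e, a] len 3
[y, e, a, n] len 4
[a, n, e] len 3
[a, n, e, y] len 4
[a, n, e, y, d] len 5
[a, n, e, y, d, z] len 6
Longest all-distinct length: 6.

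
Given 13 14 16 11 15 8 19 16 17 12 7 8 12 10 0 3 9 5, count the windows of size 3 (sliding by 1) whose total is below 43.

(13, 14, 16) → sum 43
(14, 16, 11) → sum 41  < 43 ✓
(16, 11, 15) → sum 42  < 43 ✓
(11, 15, 8) → sum 34  < 43 ✓
(15, 8, 19) → sum 42  < 43 ✓
(8, 19, 16) → sum 43
(19, 16, 17) → sum 52
(16, 17, 12) → sum 45
(17, 12, 7) → sum 36  < 43 ✓
(12, 7, 8) → sum 27  < 43 ✓
(7, 8, 12) → sum 27  < 43 ✓
(8, 12, 10) → sum 30  < 43 ✓
(12, 10, 0) → sum 22  < 43 ✓
(10, 0, 3) → sum 13  < 43 ✓
(0, 3, 9) → sum 12  < 43 ✓
(3, 9, 5) → sum 17  < 43 ✓
12 windows satisfy the condition.

12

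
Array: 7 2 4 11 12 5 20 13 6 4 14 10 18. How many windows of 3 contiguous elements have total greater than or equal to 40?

7 2 4 → sum 13
2 4 11 → sum 17
4 11 12 → sum 27
11 12 5 → sum 28
12 5 20 → sum 37
5 20 13 → sum 38
20 13 6 → sum 39
13 6 4 → sum 23
6 4 14 → sum 24
4 14 10 → sum 28
14 10 18 → sum 42  ≥ 40 ✓
1 window satisfy the condition.

1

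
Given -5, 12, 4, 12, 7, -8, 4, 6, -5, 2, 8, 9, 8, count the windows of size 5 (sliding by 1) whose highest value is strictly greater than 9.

4

-5 12 4 12 7 → max 12  > 9 ✓
12 4 12 7 -8 → max 12  > 9 ✓
4 12 7 -8 4 → max 12  > 9 ✓
12 7 -8 4 6 → max 12  > 9 ✓
7 -8 4 6 -5 → max 7
-8 4 6 -5 2 → max 6
4 6 -5 2 8 → max 8
6 -5 2 8 9 → max 9
-5 2 8 9 8 → max 9
4 windows satisfy the condition.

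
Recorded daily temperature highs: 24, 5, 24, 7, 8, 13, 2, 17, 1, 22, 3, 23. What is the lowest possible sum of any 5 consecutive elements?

41

[24, 5, 24, 7, 8] → sum 68
[5, 24, 7, 8, 13] → sum 57
[24, 7, 8, 13, 2] → sum 54
[7, 8, 13, 2, 17] → sum 47
[8, 13, 2, 17, 1] → sum 41
[13, 2, 17, 1, 22] → sum 55
[2, 17, 1, 22, 3] → sum 45
[17, 1, 22, 3, 23] → sum 66
Lowest of these is 41.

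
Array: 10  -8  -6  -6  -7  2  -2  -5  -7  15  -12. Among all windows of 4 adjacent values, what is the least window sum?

-27

[10, -8, -6, -6] → sum -10
[-8, -6, -6, -7] → sum -27
[-6, -6, -7, 2] → sum -17
[-6, -7, 2, -2] → sum -13
[-7, 2, -2, -5] → sum -12
[2, -2, -5, -7] → sum -12
[-2, -5, -7, 15] → sum 1
[-5, -7, 15, -12] → sum -9
Least of these is -27.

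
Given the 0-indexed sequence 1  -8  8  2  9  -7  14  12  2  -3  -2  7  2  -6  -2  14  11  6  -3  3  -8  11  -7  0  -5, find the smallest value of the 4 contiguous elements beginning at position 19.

Elements at indices 19..22: 3, -8, 11, -7
min(3, -8, 11, -7) = -8

-8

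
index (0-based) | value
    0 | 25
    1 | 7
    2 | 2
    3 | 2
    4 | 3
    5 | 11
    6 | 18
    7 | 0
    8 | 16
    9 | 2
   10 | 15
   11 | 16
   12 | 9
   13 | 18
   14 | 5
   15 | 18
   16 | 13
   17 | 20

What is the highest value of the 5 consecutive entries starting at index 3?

Elements at indices 3..7: 2, 3, 11, 18, 0
max(2, 3, 11, 18, 0) = 18

18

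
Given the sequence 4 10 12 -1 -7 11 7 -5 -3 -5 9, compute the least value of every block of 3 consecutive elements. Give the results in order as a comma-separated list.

4, -1, -7, -7, -7, -5, -5, -5, -5

Sliding a size-3 window across the 11 values:
4 10 12 → min 4
10 12 -1 → min -1
12 -1 -7 → min -7
-1 -7 11 → min -7
-7 11 7 → min -7
11 7 -5 → min -5
7 -5 -3 → min -5
-5 -3 -5 → min -5
-3 -5 9 → min -5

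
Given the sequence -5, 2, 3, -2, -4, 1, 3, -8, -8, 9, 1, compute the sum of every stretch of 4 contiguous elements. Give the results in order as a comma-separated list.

-2, -1, -2, -2, -8, -12, -4, -6

[-5, 2, 3, -2] → sum -2
[2, 3, -2, -4] → sum -1
[3, -2, -4, 1] → sum -2
[-2, -4, 1, 3] → sum -2
[-4, 1, 3, -8] → sum -8
[1, 3, -8, -8] → sum -12
[3, -8, -8, 9] → sum -4
[-8, -8, 9, 1] → sum -6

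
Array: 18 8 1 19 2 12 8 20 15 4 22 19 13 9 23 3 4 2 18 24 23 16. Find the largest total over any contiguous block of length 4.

Each size-4 window and its sum:
18 8 1 19 → sum 46
8 1 19 2 → sum 30
1 19 2 12 → sum 34
19 2 12 8 → sum 41
2 12 8 20 → sum 42
12 8 20 15 → sum 55
8 20 15 4 → sum 47
20 15 4 22 → sum 61
15 4 22 19 → sum 60
4 22 19 13 → sum 58
22 19 13 9 → sum 63
19 13 9 23 → sum 64
13 9 23 3 → sum 48
9 23 3 4 → sum 39
23 3 4 2 → sum 32
3 4 2 18 → sum 27
4 2 18 24 → sum 48
2 18 24 23 → sum 67
18 24 23 16 → sum 81
Largest of these is 81.

81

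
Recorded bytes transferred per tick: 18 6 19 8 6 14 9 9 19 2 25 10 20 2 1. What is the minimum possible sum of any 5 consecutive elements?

46

(18, 6, 19, 8, 6) → sum 57
(6, 19, 8, 6, 14) → sum 53
(19, 8, 6, 14, 9) → sum 56
(8, 6, 14, 9, 9) → sum 46
(6, 14, 9, 9, 19) → sum 57
(14, 9, 9, 19, 2) → sum 53
(9, 9, 19, 2, 25) → sum 64
(9, 19, 2, 25, 10) → sum 65
(19, 2, 25, 10, 20) → sum 76
(2, 25, 10, 20, 2) → sum 59
(25, 10, 20, 2, 1) → sum 58
Minimum of these is 46.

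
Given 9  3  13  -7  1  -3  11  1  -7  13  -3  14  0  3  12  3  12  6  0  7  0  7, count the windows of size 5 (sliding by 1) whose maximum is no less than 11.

(9, 3, 13, -7, 1) → max 13  ≥ 11 ✓
(3, 13, -7, 1, -3) → max 13  ≥ 11 ✓
(13, -7, 1, -3, 11) → max 13  ≥ 11 ✓
(-7, 1, -3, 11, 1) → max 11  ≥ 11 ✓
(1, -3, 11, 1, -7) → max 11  ≥ 11 ✓
(-3, 11, 1, -7, 13) → max 13  ≥ 11 ✓
(11, 1, -7, 13, -3) → max 13  ≥ 11 ✓
(1, -7, 13, -3, 14) → max 14  ≥ 11 ✓
(-7, 13, -3, 14, 0) → max 14  ≥ 11 ✓
(13, -3, 14, 0, 3) → max 14  ≥ 11 ✓
(-3, 14, 0, 3, 12) → max 14  ≥ 11 ✓
(14, 0, 3, 12, 3) → max 14  ≥ 11 ✓
(0, 3, 12, 3, 12) → max 12  ≥ 11 ✓
(3, 12, 3, 12, 6) → max 12  ≥ 11 ✓
(12, 3, 12, 6, 0) → max 12  ≥ 11 ✓
(3, 12, 6, 0, 7) → max 12  ≥ 11 ✓
(12, 6, 0, 7, 0) → max 12  ≥ 11 ✓
(6, 0, 7, 0, 7) → max 7
17 windows satisfy the condition.

17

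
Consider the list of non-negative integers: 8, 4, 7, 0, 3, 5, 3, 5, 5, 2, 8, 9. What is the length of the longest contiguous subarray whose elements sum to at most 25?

7

add 8: [8] sum 8, len 1
add 4: [8, 4] sum 12, len 2
add 7: [8, 4, 7] sum 19, len 3
add 0: [8, 4, 7, 0] sum 19, len 4
add 3: [8, 4, 7, 0, 3] sum 22, len 5
add 5: [4, 7, 0, 3, 5] sum 19, len 5
add 3: [4, 7, 0, 3, 5, 3] sum 22, len 6
add 5: [7, 0, 3, 5, 3, 5] sum 23, len 6
add 5: [0, 3, 5, 3, 5, 5] sum 21, len 6
add 2: [0, 3, 5, 3, 5, 5, 2] sum 23, len 7
add 8: [3, 5, 5, 2, 8] sum 23, len 5
add 9: [5, 2, 8, 9] sum 24, len 4
Longest length seen: 7.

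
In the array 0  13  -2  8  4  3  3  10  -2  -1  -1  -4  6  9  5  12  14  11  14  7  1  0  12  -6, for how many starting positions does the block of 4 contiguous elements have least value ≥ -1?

0 13 -2 8 → min -2
13 -2 8 4 → min -2
-2 8 4 3 → min -2
8 4 3 3 → min 3  ≥ -1 ✓
4 3 3 10 → min 3  ≥ -1 ✓
3 3 10 -2 → min -2
3 10 -2 -1 → min -2
10 -2 -1 -1 → min -2
-2 -1 -1 -4 → min -4
-1 -1 -4 6 → min -4
-1 -4 6 9 → min -4
-4 6 9 5 → min -4
6 9 5 12 → min 5  ≥ -1 ✓
9 5 12 14 → min 5  ≥ -1 ✓
5 12 14 11 → min 5  ≥ -1 ✓
12 14 11 14 → min 11  ≥ -1 ✓
14 11 14 7 → min 7  ≥ -1 ✓
11 14 7 1 → min 1  ≥ -1 ✓
14 7 1 0 → min 0  ≥ -1 ✓
7 1 0 12 → min 0  ≥ -1 ✓
1 0 12 -6 → min -6
10 windows satisfy the condition.

10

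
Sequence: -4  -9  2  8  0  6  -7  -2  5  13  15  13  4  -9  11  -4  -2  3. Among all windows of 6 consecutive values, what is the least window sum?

(-4, -9, 2, 8, 0, 6) → sum 3
(-9, 2, 8, 0, 6, -7) → sum 0
(2, 8, 0, 6, -7, -2) → sum 7
(8, 0, 6, -7, -2, 5) → sum 10
(0, 6, -7, -2, 5, 13) → sum 15
(6, -7, -2, 5, 13, 15) → sum 30
(-7, -2, 5, 13, 15, 13) → sum 37
(-2, 5, 13, 15, 13, 4) → sum 48
(5, 13, 15, 13, 4, -9) → sum 41
(13, 15, 13, 4, -9, 11) → sum 47
(15, 13, 4, -9, 11, -4) → sum 30
(13, 4, -9, 11, -4, -2) → sum 13
(4, -9, 11, -4, -2, 3) → sum 3
Least of these is 0.

0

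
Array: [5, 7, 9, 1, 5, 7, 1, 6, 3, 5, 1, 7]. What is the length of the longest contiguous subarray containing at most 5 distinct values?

9

Extend right; when distinct count exceeds 5, shrink from the left:
add 5: window [5] (1 distinct), len 1
add 7: window [5, 7] (2 distinct), len 2
add 9: window [5, 7, 9] (3 distinct), len 3
add 1: window [5, 7, 9, 1] (4 distinct), len 4
add 5: window [5, 7, 9, 1, 5] (4 distinct), len 5
add 7: window [5, 7, 9, 1, 5, 7] (4 distinct), len 6
add 1: window [5, 7, 9, 1, 5, 7, 1] (4 distinct), len 7
add 6: window [5, 7, 9, 1, 5, 7, 1, 6] (5 distinct), len 8
add 3: window [1, 5, 7, 1, 6, 3] (5 distinct), len 6
add 5: window [1, 5, 7, 1, 6, 3, 5] (5 distinct), len 7
add 1: window [1, 5, 7, 1, 6, 3, 5, 1] (5 distinct), len 8
add 7: window [1, 5, 7, 1, 6, 3, 5, 1, 7] (5 distinct), len 9
Longest length with ≤5 distinct: 9.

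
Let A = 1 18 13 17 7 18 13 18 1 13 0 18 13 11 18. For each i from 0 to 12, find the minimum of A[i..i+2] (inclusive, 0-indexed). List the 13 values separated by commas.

1, 13, 7, 7, 7, 13, 1, 1, 0, 0, 0, 11, 11

[1, 18, 13] → min 1
[18, 13, 17] → min 13
[13, 17, 7] → min 7
[17, 7, 18] → min 7
[7, 18, 13] → min 7
[18, 13, 18] → min 13
[13, 18, 1] → min 1
[18, 1, 13] → min 1
[1, 13, 0] → min 0
[13, 0, 18] → min 0
[0, 18, 13] → min 0
[18, 13, 11] → min 11
[13, 11, 18] → min 11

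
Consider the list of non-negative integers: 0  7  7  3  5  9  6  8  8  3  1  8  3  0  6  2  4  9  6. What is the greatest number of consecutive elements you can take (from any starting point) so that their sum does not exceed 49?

11

[0] sum 0 len 1
[0, 7] sum 7 len 2
[0, 7, 7] sum 14 len 3
[0, 7, 7, 3] sum 17 len 4
[0, 7, 7, 3, 5] sum 22 len 5
[0, 7, 7, 3, 5, 9] sum 31 len 6
[0, 7, 7, 3, 5, 9, 6] sum 37 len 7
[0, 7, 7, 3, 5, 9, 6, 8] sum 45 len 8
[7, 3, 5, 9, 6, 8, 8] sum 46 len 7
[7, 3, 5, 9, 6, 8, 8, 3] sum 49 len 8
[3, 5, 9, 6, 8, 8, 3, 1] sum 43 len 8
[5, 9, 6, 8, 8, 3, 1, 8] sum 48 len 8
[9, 6, 8, 8, 3, 1, 8, 3] sum 46 len 8
[9, 6, 8, 8, 3, 1, 8, 3, 0] sum 46 len 9
[6, 8, 8, 3, 1, 8, 3, 0, 6] sum 43 len 9
[6, 8, 8, 3, 1, 8, 3, 0, 6, 2] sum 45 len 10
[6, 8, 8, 3, 1, 8, 3, 0, 6, 2, 4] sum 49 len 11
[8, 3, 1, 8, 3, 0, 6, 2, 4, 9] sum 44 len 10
[3, 1, 8, 3, 0, 6, 2, 4, 9, 6] sum 42 len 10
Longest length seen: 11.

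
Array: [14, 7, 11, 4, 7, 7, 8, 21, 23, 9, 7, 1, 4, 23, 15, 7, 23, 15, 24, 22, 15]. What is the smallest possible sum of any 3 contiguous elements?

12

Window sums for each of the 19 positions:
14 7 11 → sum 32
7 11 4 → sum 22
11 4 7 → sum 22
4 7 7 → sum 18
7 7 8 → sum 22
7 8 21 → sum 36
8 21 23 → sum 52
21 23 9 → sum 53
23 9 7 → sum 39
9 7 1 → sum 17
7 1 4 → sum 12
1 4 23 → sum 28
4 23 15 → sum 42
23 15 7 → sum 45
15 7 23 → sum 45
7 23 15 → sum 45
23 15 24 → sum 62
15 24 22 → sum 61
24 22 15 → sum 61
Smallest of these is 12.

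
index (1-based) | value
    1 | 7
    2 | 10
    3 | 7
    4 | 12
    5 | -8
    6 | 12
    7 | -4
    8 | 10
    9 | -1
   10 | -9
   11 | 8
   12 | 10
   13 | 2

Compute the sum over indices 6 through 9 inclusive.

17

Elements at indices 6..9: 12, -4, 10, -1
sum(12, -4, 10, -1) = 17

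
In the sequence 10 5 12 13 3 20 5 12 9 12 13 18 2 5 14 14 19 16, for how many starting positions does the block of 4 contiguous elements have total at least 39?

[10, 5, 12, 13] → sum 40  ≥ 39 ✓
[5, 12, 13, 3] → sum 33
[12, 13, 3, 20] → sum 48  ≥ 39 ✓
[13, 3, 20, 5] → sum 41  ≥ 39 ✓
[3, 20, 5, 12] → sum 40  ≥ 39 ✓
[20, 5, 12, 9] → sum 46  ≥ 39 ✓
[5, 12, 9, 12] → sum 38
[12, 9, 12, 13] → sum 46  ≥ 39 ✓
[9, 12, 13, 18] → sum 52  ≥ 39 ✓
[12, 13, 18, 2] → sum 45  ≥ 39 ✓
[13, 18, 2, 5] → sum 38
[18, 2, 5, 14] → sum 39  ≥ 39 ✓
[2, 5, 14, 14] → sum 35
[5, 14, 14, 19] → sum 52  ≥ 39 ✓
[14, 14, 19, 16] → sum 63  ≥ 39 ✓
11 windows satisfy the condition.

11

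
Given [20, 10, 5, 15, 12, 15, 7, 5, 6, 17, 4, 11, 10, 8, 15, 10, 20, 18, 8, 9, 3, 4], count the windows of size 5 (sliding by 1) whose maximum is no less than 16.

12

20 10 5 15 12 → max 20  ≥ 16 ✓
10 5 15 12 15 → max 15
5 15 12 15 7 → max 15
15 12 15 7 5 → max 15
12 15 7 5 6 → max 15
15 7 5 6 17 → max 17  ≥ 16 ✓
7 5 6 17 4 → max 17  ≥ 16 ✓
5 6 17 4 11 → max 17  ≥ 16 ✓
6 17 4 11 10 → max 17  ≥ 16 ✓
17 4 11 10 8 → max 17  ≥ 16 ✓
4 11 10 8 15 → max 15
11 10 8 15 10 → max 15
10 8 15 10 20 → max 20  ≥ 16 ✓
8 15 10 20 18 → max 20  ≥ 16 ✓
15 10 20 18 8 → max 20  ≥ 16 ✓
10 20 18 8 9 → max 20  ≥ 16 ✓
20 18 8 9 3 → max 20  ≥ 16 ✓
18 8 9 3 4 → max 18  ≥ 16 ✓
12 windows satisfy the condition.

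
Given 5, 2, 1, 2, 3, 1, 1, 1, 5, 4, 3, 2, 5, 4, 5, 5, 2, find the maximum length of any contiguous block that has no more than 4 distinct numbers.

9

[5] 1 distinct, len 1
[5, 2] 2 distinct, len 2
[5, 2, 1] 3 distinct, len 3
[5, 2, 1, 2] 3 distinct, len 4
[5, 2, 1, 2, 3] 4 distinct, len 5
[5, 2, 1, 2, 3, 1] 4 distinct, len 6
[5, 2, 1, 2, 3, 1, 1] 4 distinct, len 7
[5, 2, 1, 2, 3, 1, 1, 1] 4 distinct, len 8
[5, 2, 1, 2, 3, 1, 1, 1, 5] 4 distinct, len 9
[3, 1, 1, 1, 5, 4] 4 distinct, len 6
[3, 1, 1, 1, 5, 4, 3] 4 distinct, len 7
[5, 4, 3, 2] 4 distinct, len 4
[5, 4, 3, 2, 5] 4 distinct, len 5
[5, 4, 3, 2, 5, 4] 4 distinct, len 6
[5, 4, 3, 2, 5, 4, 5] 4 distinct, len 7
[5, 4, 3, 2, 5, 4, 5, 5] 4 distinct, len 8
[5, 4, 3, 2, 5, 4, 5, 5, 2] 4 distinct, len 9
Longest length with ≤4 distinct: 9.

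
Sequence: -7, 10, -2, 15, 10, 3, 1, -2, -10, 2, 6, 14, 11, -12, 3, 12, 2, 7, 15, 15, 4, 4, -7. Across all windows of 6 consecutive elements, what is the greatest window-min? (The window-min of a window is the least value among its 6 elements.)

Each size-6 window and its min:
-7 10 -2 15 10 3 → min -7
10 -2 15 10 3 1 → min -2
-2 15 10 3 1 -2 → min -2
15 10 3 1 -2 -10 → min -10
10 3 1 -2 -10 2 → min -10
3 1 -2 -10 2 6 → min -10
1 -2 -10 2 6 14 → min -10
-2 -10 2 6 14 11 → min -10
-10 2 6 14 11 -12 → min -12
2 6 14 11 -12 3 → min -12
6 14 11 -12 3 12 → min -12
14 11 -12 3 12 2 → min -12
11 -12 3 12 2 7 → min -12
-12 3 12 2 7 15 → min -12
3 12 2 7 15 15 → min 2
12 2 7 15 15 4 → min 2
2 7 15 15 4 4 → min 2
7 15 15 4 4 -7 → min -7
Greatest of these is 2.

2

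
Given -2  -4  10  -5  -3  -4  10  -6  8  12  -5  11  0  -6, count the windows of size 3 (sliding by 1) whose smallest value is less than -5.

4

-2 -4 10 → min -4
-4 10 -5 → min -5
10 -5 -3 → min -5
-5 -3 -4 → min -5
-3 -4 10 → min -4
-4 10 -6 → min -6  < -5 ✓
10 -6 8 → min -6  < -5 ✓
-6 8 12 → min -6  < -5 ✓
8 12 -5 → min -5
12 -5 11 → min -5
-5 11 0 → min -5
11 0 -6 → min -6  < -5 ✓
4 windows satisfy the condition.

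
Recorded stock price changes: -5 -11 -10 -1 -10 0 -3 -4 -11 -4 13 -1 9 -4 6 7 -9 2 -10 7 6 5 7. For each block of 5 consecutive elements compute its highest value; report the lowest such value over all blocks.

-1

-5 -11 -10 -1 -10 → max -1
-11 -10 -1 -10 0 → max 0
-10 -1 -10 0 -3 → max 0
-1 -10 0 -3 -4 → max 0
-10 0 -3 -4 -11 → max 0
0 -3 -4 -11 -4 → max 0
-3 -4 -11 -4 13 → max 13
-4 -11 -4 13 -1 → max 13
-11 -4 13 -1 9 → max 13
-4 13 -1 9 -4 → max 13
13 -1 9 -4 6 → max 13
-1 9 -4 6 7 → max 9
9 -4 6 7 -9 → max 9
-4 6 7 -9 2 → max 7
6 7 -9 2 -10 → max 7
7 -9 2 -10 7 → max 7
-9 2 -10 7 6 → max 7
2 -10 7 6 5 → max 7
-10 7 6 5 7 → max 7
Lowest of these is -1.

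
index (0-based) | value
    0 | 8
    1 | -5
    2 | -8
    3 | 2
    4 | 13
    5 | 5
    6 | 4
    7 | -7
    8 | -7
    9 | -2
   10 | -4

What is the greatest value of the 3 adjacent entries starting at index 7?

Elements at indices 7..9: -7, -7, -2
max(-7, -7, -2) = -2

-2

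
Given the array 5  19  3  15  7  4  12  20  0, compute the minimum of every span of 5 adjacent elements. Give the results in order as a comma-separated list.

(5, 19, 3, 15, 7) → min 3
(19, 3, 15, 7, 4) → min 3
(3, 15, 7, 4, 12) → min 3
(15, 7, 4, 12, 20) → min 4
(7, 4, 12, 20, 0) → min 0

3, 3, 3, 4, 0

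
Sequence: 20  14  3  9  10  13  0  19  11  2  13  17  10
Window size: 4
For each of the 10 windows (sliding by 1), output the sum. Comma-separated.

[20, 14, 3, 9] → sum 46
[14, 3, 9, 10] → sum 36
[3, 9, 10, 13] → sum 35
[9, 10, 13, 0] → sum 32
[10, 13, 0, 19] → sum 42
[13, 0, 19, 11] → sum 43
[0, 19, 11, 2] → sum 32
[19, 11, 2, 13] → sum 45
[11, 2, 13, 17] → sum 43
[2, 13, 17, 10] → sum 42

46, 36, 35, 32, 42, 43, 32, 45, 43, 42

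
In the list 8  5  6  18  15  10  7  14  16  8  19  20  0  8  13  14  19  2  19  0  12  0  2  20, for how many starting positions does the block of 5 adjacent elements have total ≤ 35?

3

(8, 5, 6, 18, 15) → sum 52
(5, 6, 18, 15, 10) → sum 54
(6, 18, 15, 10, 7) → sum 56
(18, 15, 10, 7, 14) → sum 64
(15, 10, 7, 14, 16) → sum 62
(10, 7, 14, 16, 8) → sum 55
(7, 14, 16, 8, 19) → sum 64
(14, 16, 8, 19, 20) → sum 77
(16, 8, 19, 20, 0) → sum 63
(8, 19, 20, 0, 8) → sum 55
(19, 20, 0, 8, 13) → sum 60
(20, 0, 8, 13, 14) → sum 55
(0, 8, 13, 14, 19) → sum 54
(8, 13, 14, 19, 2) → sum 56
(13, 14, 19, 2, 19) → sum 67
(14, 19, 2, 19, 0) → sum 54
(19, 2, 19, 0, 12) → sum 52
(2, 19, 0, 12, 0) → sum 33  ≤ 35 ✓
(19, 0, 12, 0, 2) → sum 33  ≤ 35 ✓
(0, 12, 0, 2, 20) → sum 34  ≤ 35 ✓
3 windows satisfy the condition.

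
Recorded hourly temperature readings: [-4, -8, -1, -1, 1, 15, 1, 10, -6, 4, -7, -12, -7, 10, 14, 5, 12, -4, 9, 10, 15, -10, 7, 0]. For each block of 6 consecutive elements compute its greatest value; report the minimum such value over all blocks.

[-4, -8, -1, -1, 1, 15] → max 15
[-8, -1, -1, 1, 15, 1] → max 15
[-1, -1, 1, 15, 1, 10] → max 15
[-1, 1, 15, 1, 10, -6] → max 15
[1, 15, 1, 10, -6, 4] → max 15
[15, 1, 10, -6, 4, -7] → max 15
[1, 10, -6, 4, -7, -12] → max 10
[10, -6, 4, -7, -12, -7] → max 10
[-6, 4, -7, -12, -7, 10] → max 10
[4, -7, -12, -7, 10, 14] → max 14
[-7, -12, -7, 10, 14, 5] → max 14
[-12, -7, 10, 14, 5, 12] → max 14
[-7, 10, 14, 5, 12, -4] → max 14
[10, 14, 5, 12, -4, 9] → max 14
[14, 5, 12, -4, 9, 10] → max 14
[5, 12, -4, 9, 10, 15] → max 15
[12, -4, 9, 10, 15, -10] → max 15
[-4, 9, 10, 15, -10, 7] → max 15
[9, 10, 15, -10, 7, 0] → max 15
Minimum of these is 10.

10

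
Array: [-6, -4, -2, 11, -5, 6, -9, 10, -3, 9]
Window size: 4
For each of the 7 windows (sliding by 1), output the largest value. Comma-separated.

11, 11, 11, 11, 10, 10, 10

(-6, -4, -2, 11) → max 11
(-4, -2, 11, -5) → max 11
(-2, 11, -5, 6) → max 11
(11, -5, 6, -9) → max 11
(-5, 6, -9, 10) → max 10
(6, -9, 10, -3) → max 10
(-9, 10, -3, 9) → max 10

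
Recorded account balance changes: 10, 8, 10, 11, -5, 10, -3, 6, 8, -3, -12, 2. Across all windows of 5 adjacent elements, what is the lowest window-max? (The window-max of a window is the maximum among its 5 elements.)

10 8 10 11 -5 → max 11
8 10 11 -5 10 → max 11
10 11 -5 10 -3 → max 11
11 -5 10 -3 6 → max 11
-5 10 -3 6 8 → max 10
10 -3 6 8 -3 → max 10
-3 6 8 -3 -12 → max 8
6 8 -3 -12 2 → max 8
Lowest of these is 8.

8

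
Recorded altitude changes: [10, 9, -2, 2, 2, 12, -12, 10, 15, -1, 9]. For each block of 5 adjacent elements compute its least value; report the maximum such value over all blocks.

Each size-5 window and its min:
[10, 9, -2, 2, 2] → min -2
[9, -2, 2, 2, 12] → min -2
[-2, 2, 2, 12, -12] → min -12
[2, 2, 12, -12, 10] → min -12
[2, 12, -12, 10, 15] → min -12
[12, -12, 10, 15, -1] → min -12
[-12, 10, 15, -1, 9] → min -12
Maximum of these is -2.

-2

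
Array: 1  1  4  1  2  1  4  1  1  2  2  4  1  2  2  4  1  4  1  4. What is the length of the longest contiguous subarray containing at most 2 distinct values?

5

add 1: window [1] (1 distinct), len 1
add 1: window [1, 1] (1 distinct), len 2
add 4: window [1, 1, 4] (2 distinct), len 3
add 1: window [1, 1, 4, 1] (2 distinct), len 4
add 2: window [1, 2] (2 distinct), len 2
add 1: window [1, 2, 1] (2 distinct), len 3
add 4: window [1, 4] (2 distinct), len 2
add 1: window [1, 4, 1] (2 distinct), len 3
add 1: window [1, 4, 1, 1] (2 distinct), len 4
add 2: window [1, 1, 2] (2 distinct), len 3
add 2: window [1, 1, 2, 2] (2 distinct), len 4
add 4: window [2, 2, 4] (2 distinct), len 3
add 1: window [4, 1] (2 distinct), len 2
add 2: window [1, 2] (2 distinct), len 2
add 2: window [1, 2, 2] (2 distinct), len 3
add 4: window [2, 2, 4] (2 distinct), len 3
add 1: window [4, 1] (2 distinct), len 2
add 4: window [4, 1, 4] (2 distinct), len 3
add 1: window [4, 1, 4, 1] (2 distinct), len 4
add 4: window [4, 1, 4, 1, 4] (2 distinct), len 5
Longest length with ≤2 distinct: 5.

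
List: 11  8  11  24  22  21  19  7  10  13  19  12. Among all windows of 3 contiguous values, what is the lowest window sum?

30

[11, 8, 11] → sum 30
[8, 11, 24] → sum 43
[11, 24, 22] → sum 57
[24, 22, 21] → sum 67
[22, 21, 19] → sum 62
[21, 19, 7] → sum 47
[19, 7, 10] → sum 36
[7, 10, 13] → sum 30
[10, 13, 19] → sum 42
[13, 19, 12] → sum 44
Lowest of these is 30.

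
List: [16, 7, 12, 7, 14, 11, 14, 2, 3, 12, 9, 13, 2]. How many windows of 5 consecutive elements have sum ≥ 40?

7

[16, 7, 12, 7, 14] → sum 56  ≥ 40 ✓
[7, 12, 7, 14, 11] → sum 51  ≥ 40 ✓
[12, 7, 14, 11, 14] → sum 58  ≥ 40 ✓
[7, 14, 11, 14, 2] → sum 48  ≥ 40 ✓
[14, 11, 14, 2, 3] → sum 44  ≥ 40 ✓
[11, 14, 2, 3, 12] → sum 42  ≥ 40 ✓
[14, 2, 3, 12, 9] → sum 40  ≥ 40 ✓
[2, 3, 12, 9, 13] → sum 39
[3, 12, 9, 13, 2] → sum 39
7 windows satisfy the condition.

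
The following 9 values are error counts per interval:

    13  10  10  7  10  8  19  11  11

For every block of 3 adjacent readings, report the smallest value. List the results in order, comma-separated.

13 10 10 → min 10
10 10 7 → min 7
10 7 10 → min 7
7 10 8 → min 7
10 8 19 → min 8
8 19 11 → min 8
19 11 11 → min 11

10, 7, 7, 7, 8, 8, 11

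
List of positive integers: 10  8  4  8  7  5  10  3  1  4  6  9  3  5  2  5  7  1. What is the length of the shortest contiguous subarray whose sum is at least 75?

Extend right; whenever the sum reaches 75, record the length and shrink from the left:
add 10: running sum 10 < 75
add 8: running sum 18 < 75
add 4: running sum 22 < 75
add 8: running sum 30 < 75
add 7: running sum 37 < 75
add 5: running sum 42 < 75
add 10: running sum 52 < 75
add 3: running sum 55 < 75
add 1: running sum 56 < 75
add 4: running sum 60 < 75
add 6: running sum 66 < 75
end 11: [10, 8, 4, 8, 7, 5, 10, 3, 1, 4, 6, 9] sum 75, len 12
end 12: [10, 8, 4, 8, 7, 5, 10, 3, 1, 4, 6, 9, 3] sum 78, len 13
end 13: [10, 8, 4, 8, 7, 5, 10, 3, 1, 4, 6, 9, 3, 5] sum 83, len 14
end 14: [8, 4, 8, 7, 5, 10, 3, 1, 4, 6, 9, 3, 5, 2] sum 75, len 14
end 15: [8, 4, 8, 7, 5, 10, 3, 1, 4, 6, 9, 3, 5, 2, 5] sum 80, len 15
end 16: [8, 7, 5, 10, 3, 1, 4, 6, 9, 3, 5, 2, 5, 7] sum 75, len 14
end 17: [8, 7, 5, 10, 3, 1, 4, 6, 9, 3, 5, 2, 5, 7, 1] sum 76, len 15
Shortest qualifying length: 12.

12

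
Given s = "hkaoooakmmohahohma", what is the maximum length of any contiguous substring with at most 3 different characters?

[h] 1 distinct, len 1
[h, k] 2 distinct, len 2
[h, k, a] 3 distinct, len 3
[k, a, o] 3 distinct, len 3
[k, a, o, o] 3 distinct, len 4
[k, a, o, o, o] 3 distinct, len 5
[k, a, o, o, o, a] 3 distinct, len 6
[k, a, o, o, o, a, k] 3 distinct, len 7
[a, k, m] 3 distinct, len 3
[a, k, m, m] 3 distinct, len 4
[k, m, m, o] 3 distinct, len 4
[m, m, o, h] 3 distinct, len 4
[o, h, a] 3 distinct, len 3
[o, h, a, h] 3 distinct, len 4
[o, h, a, h, o] 3 distinct, len 5
[o, h, a, h, o, h] 3 distinct, len 6
[h, o, h, m] 3 distinct, len 4
[h, m, a] 3 distinct, len 3
Longest length with ≤3 distinct: 7.

7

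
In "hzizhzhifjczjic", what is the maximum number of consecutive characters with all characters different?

add h: [h] len 1
add z: [h, z] len 2
add i: [h, z, i] len 3
add z (repeat z, move left end past it): [i, z] len 2
add h: [i, z, h] len 3
add z (repeat z, move left end past it): [h, z] len 2
add h (repeat h, move left end past it): [z, h] len 2
add i: [z, h, i] len 3
add f: [z, h, i, f] len 4
add j: [z, h, i, f, j] len 5
add c: [z, h, i, f, j, c] len 6
add z (repeat z, move left end past it): [h, i, f, j, c, z] len 6
add j (repeat j, move left end past it): [c, z, j] len 3
add i: [c, z, j, i] len 4
add c (repeat c, move left end past it): [z, j, i, c] len 4
Longest all-distinct length: 6.

6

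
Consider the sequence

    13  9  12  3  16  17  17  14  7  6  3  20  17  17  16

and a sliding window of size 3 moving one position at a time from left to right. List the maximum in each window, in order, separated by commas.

Sliding a size-3 window across the 15 values:
[13, 9, 12] → max 13
[9, 12, 3] → max 12
[12, 3, 16] → max 16
[3, 16, 17] → max 17
[16, 17, 17] → max 17
[17, 17, 14] → max 17
[17, 14, 7] → max 17
[14, 7, 6] → max 14
[7, 6, 3] → max 7
[6, 3, 20] → max 20
[3, 20, 17] → max 20
[20, 17, 17] → max 20
[17, 17, 16] → max 17

13, 12, 16, 17, 17, 17, 17, 14, 7, 20, 20, 20, 17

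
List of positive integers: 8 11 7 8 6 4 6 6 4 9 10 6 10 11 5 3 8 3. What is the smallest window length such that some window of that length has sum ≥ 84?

12

add 8: running sum 8 < 84
add 11: running sum 19 < 84
add 7: running sum 26 < 84
add 8: running sum 34 < 84
add 6: running sum 40 < 84
add 4: running sum 44 < 84
add 6: running sum 50 < 84
add 6: running sum 56 < 84
add 4: running sum 60 < 84
add 9: running sum 69 < 84
add 10: running sum 79 < 84
add 6: shortest ending here [8, 11, 7, 8, 6, 4, 6, 6, 4, 9, 10, 6] sum 85, len 12
add 10: shortest ending here [11, 7, 8, 6, 4, 6, 6, 4, 9, 10, 6, 10] sum 87, len 12
add 11: shortest ending here [7, 8, 6, 4, 6, 6, 4, 9, 10, 6, 10, 11] sum 87, len 12
add 5: shortest ending here [8, 6, 4, 6, 6, 4, 9, 10, 6, 10, 11, 5] sum 85, len 12
add 3: shortest ending here [8, 6, 4, 6, 6, 4, 9, 10, 6, 10, 11, 5, 3] sum 88, len 13
add 8: shortest ending here [6, 4, 6, 6, 4, 9, 10, 6, 10, 11, 5, 3, 8] sum 88, len 13
add 3: shortest ending here [4, 6, 6, 4, 9, 10, 6, 10, 11, 5, 3, 8, 3] sum 85, len 13
Shortest qualifying length: 12.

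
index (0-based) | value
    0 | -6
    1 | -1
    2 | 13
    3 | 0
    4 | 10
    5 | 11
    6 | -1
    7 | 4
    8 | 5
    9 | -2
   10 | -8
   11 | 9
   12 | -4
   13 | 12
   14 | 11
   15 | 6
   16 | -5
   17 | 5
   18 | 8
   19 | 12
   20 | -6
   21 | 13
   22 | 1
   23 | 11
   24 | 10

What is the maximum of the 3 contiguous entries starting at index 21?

13

Elements at indices 21..23: 13, 1, 11
max(13, 1, 11) = 13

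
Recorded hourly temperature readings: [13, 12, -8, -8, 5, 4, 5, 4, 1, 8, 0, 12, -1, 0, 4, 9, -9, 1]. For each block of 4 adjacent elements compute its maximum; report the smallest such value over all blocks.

Window maxs for each of the 15 positions:
13 12 -8 -8 → max 13
12 -8 -8 5 → max 12
-8 -8 5 4 → max 5
-8 5 4 5 → max 5
5 4 5 4 → max 5
4 5 4 1 → max 5
5 4 1 8 → max 8
4 1 8 0 → max 8
1 8 0 12 → max 12
8 0 12 -1 → max 12
0 12 -1 0 → max 12
12 -1 0 4 → max 12
-1 0 4 9 → max 9
0 4 9 -9 → max 9
4 9 -9 1 → max 9
Smallest of these is 5.

5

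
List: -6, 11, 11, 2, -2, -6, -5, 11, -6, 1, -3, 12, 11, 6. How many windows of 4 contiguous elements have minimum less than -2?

10

(-6, 11, 11, 2) → min -6  < -2 ✓
(11, 11, 2, -2) → min -2
(11, 2, -2, -6) → min -6  < -2 ✓
(2, -2, -6, -5) → min -6  < -2 ✓
(-2, -6, -5, 11) → min -6  < -2 ✓
(-6, -5, 11, -6) → min -6  < -2 ✓
(-5, 11, -6, 1) → min -6  < -2 ✓
(11, -6, 1, -3) → min -6  < -2 ✓
(-6, 1, -3, 12) → min -6  < -2 ✓
(1, -3, 12, 11) → min -3  < -2 ✓
(-3, 12, 11, 6) → min -3  < -2 ✓
10 windows satisfy the condition.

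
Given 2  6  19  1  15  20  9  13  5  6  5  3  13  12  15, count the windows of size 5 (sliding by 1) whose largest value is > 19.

5

[2, 6, 19, 1, 15] → max 19
[6, 19, 1, 15, 20] → max 20  > 19 ✓
[19, 1, 15, 20, 9] → max 20  > 19 ✓
[1, 15, 20, 9, 13] → max 20  > 19 ✓
[15, 20, 9, 13, 5] → max 20  > 19 ✓
[20, 9, 13, 5, 6] → max 20  > 19 ✓
[9, 13, 5, 6, 5] → max 13
[13, 5, 6, 5, 3] → max 13
[5, 6, 5, 3, 13] → max 13
[6, 5, 3, 13, 12] → max 13
[5, 3, 13, 12, 15] → max 15
5 windows satisfy the condition.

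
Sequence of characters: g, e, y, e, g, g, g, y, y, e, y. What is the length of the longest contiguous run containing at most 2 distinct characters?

Extend right; when distinct count exceeds 2, shrink from the left:
add g: window [g] (1 distinct), len 1
add e: window [g, e] (2 distinct), len 2
add y: window [e, y] (2 distinct), len 2
add e: window [e, y, e] (2 distinct), len 3
add g: window [e, g] (2 distinct), len 2
add g: window [e, g, g] (2 distinct), len 3
add g: window [e, g, g, g] (2 distinct), len 4
add y: window [g, g, g, y] (2 distinct), len 4
add y: window [g, g, g, y, y] (2 distinct), len 5
add e: window [y, y, e] (2 distinct), len 3
add y: window [y, y, e, y] (2 distinct), len 4
Longest length with ≤2 distinct: 5.

5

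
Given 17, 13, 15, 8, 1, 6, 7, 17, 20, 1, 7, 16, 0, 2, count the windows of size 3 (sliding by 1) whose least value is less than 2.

(17, 13, 15) → min 13
(13, 15, 8) → min 8
(15, 8, 1) → min 1  < 2 ✓
(8, 1, 6) → min 1  < 2 ✓
(1, 6, 7) → min 1  < 2 ✓
(6, 7, 17) → min 6
(7, 17, 20) → min 7
(17, 20, 1) → min 1  < 2 ✓
(20, 1, 7) → min 1  < 2 ✓
(1, 7, 16) → min 1  < 2 ✓
(7, 16, 0) → min 0  < 2 ✓
(16, 0, 2) → min 0  < 2 ✓
8 windows satisfy the condition.

8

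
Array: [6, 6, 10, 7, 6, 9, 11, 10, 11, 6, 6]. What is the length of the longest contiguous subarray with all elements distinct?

5

[6] len 1
[6] len 1
[6, 10] len 2
[6, 10, 7] len 3
[10, 7, 6] len 3
[10, 7, 6, 9] len 4
[10, 7, 6, 9, 11] len 5
[7, 6, 9, 11, 10] len 5
[10, 11] len 2
[10, 11, 6] len 3
[6] len 1
Longest all-distinct length: 5.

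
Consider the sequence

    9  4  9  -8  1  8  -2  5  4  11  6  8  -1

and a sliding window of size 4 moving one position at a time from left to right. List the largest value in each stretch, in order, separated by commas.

9, 9, 9, 8, 8, 8, 11, 11, 11, 11

Sliding a size-4 window across the 13 values:
[9, 4, 9, -8] → max 9
[4, 9, -8, 1] → max 9
[9, -8, 1, 8] → max 9
[-8, 1, 8, -2] → max 8
[1, 8, -2, 5] → max 8
[8, -2, 5, 4] → max 8
[-2, 5, 4, 11] → max 11
[5, 4, 11, 6] → max 11
[4, 11, 6, 8] → max 11
[11, 6, 8, -1] → max 11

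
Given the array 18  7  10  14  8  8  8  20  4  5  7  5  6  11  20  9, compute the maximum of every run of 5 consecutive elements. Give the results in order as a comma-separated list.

(18, 7, 10, 14, 8) → max 18
(7, 10, 14, 8, 8) → max 14
(10, 14, 8, 8, 8) → max 14
(14, 8, 8, 8, 20) → max 20
(8, 8, 8, 20, 4) → max 20
(8, 8, 20, 4, 5) → max 20
(8, 20, 4, 5, 7) → max 20
(20, 4, 5, 7, 5) → max 20
(4, 5, 7, 5, 6) → max 7
(5, 7, 5, 6, 11) → max 11
(7, 5, 6, 11, 20) → max 20
(5, 6, 11, 20, 9) → max 20

18, 14, 14, 20, 20, 20, 20, 20, 7, 11, 20, 20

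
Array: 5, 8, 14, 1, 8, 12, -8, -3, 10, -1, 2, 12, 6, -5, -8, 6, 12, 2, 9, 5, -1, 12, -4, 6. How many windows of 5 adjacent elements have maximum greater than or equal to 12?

19

[5, 8, 14, 1, 8] → max 14  ≥ 12 ✓
[8, 14, 1, 8, 12] → max 14  ≥ 12 ✓
[14, 1, 8, 12, -8] → max 14  ≥ 12 ✓
[1, 8, 12, -8, -3] → max 12  ≥ 12 ✓
[8, 12, -8, -3, 10] → max 12  ≥ 12 ✓
[12, -8, -3, 10, -1] → max 12  ≥ 12 ✓
[-8, -3, 10, -1, 2] → max 10
[-3, 10, -1, 2, 12] → max 12  ≥ 12 ✓
[10, -1, 2, 12, 6] → max 12  ≥ 12 ✓
[-1, 2, 12, 6, -5] → max 12  ≥ 12 ✓
[2, 12, 6, -5, -8] → max 12  ≥ 12 ✓
[12, 6, -5, -8, 6] → max 12  ≥ 12 ✓
[6, -5, -8, 6, 12] → max 12  ≥ 12 ✓
[-5, -8, 6, 12, 2] → max 12  ≥ 12 ✓
[-8, 6, 12, 2, 9] → max 12  ≥ 12 ✓
[6, 12, 2, 9, 5] → max 12  ≥ 12 ✓
[12, 2, 9, 5, -1] → max 12  ≥ 12 ✓
[2, 9, 5, -1, 12] → max 12  ≥ 12 ✓
[9, 5, -1, 12, -4] → max 12  ≥ 12 ✓
[5, -1, 12, -4, 6] → max 12  ≥ 12 ✓
19 windows satisfy the condition.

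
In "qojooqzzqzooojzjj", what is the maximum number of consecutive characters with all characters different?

3

[q] len 1
[q, o] len 2
[q, o, j] len 3
[j, o] len 2
[o] len 1
[o, q] len 2
[o, q, z] len 3
[z] len 1
[z, q] len 2
[q, z] len 2
[q, z, o] len 3
[o] len 1
[o] len 1
[o, j] len 2
[o, j, z] len 3
[z, j] len 2
[j] len 1
Longest all-distinct length: 3.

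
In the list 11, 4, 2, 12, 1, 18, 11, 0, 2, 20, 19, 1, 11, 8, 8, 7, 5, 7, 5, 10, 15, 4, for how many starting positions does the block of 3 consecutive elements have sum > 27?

11 4 2 → sum 17
4 2 12 → sum 18
2 12 1 → sum 15
12 1 18 → sum 31  > 27 ✓
1 18 11 → sum 30  > 27 ✓
18 11 0 → sum 29  > 27 ✓
11 0 2 → sum 13
0 2 20 → sum 22
2 20 19 → sum 41  > 27 ✓
20 19 1 → sum 40  > 27 ✓
19 1 11 → sum 31  > 27 ✓
1 11 8 → sum 20
11 8 8 → sum 27
8 8 7 → sum 23
8 7 5 → sum 20
7 5 7 → sum 19
5 7 5 → sum 17
7 5 10 → sum 22
5 10 15 → sum 30  > 27 ✓
10 15 4 → sum 29  > 27 ✓
8 windows satisfy the condition.

8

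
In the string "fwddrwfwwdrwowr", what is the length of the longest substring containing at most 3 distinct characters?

add f: window [f] (1 distinct), len 1
add w: window [f, w] (2 distinct), len 2
add d: window [f, w, d] (3 distinct), len 3
add d: window [f, w, d, d] (3 distinct), len 4
add r: window [w, d, d, r] (3 distinct), len 4
add w: window [w, d, d, r, w] (3 distinct), len 5
add f: window [r, w, f] (3 distinct), len 3
add w: window [r, w, f, w] (3 distinct), len 4
add w: window [r, w, f, w, w] (3 distinct), len 5
add d: window [w, f, w, w, d] (3 distinct), len 5
add r: window [w, w, d, r] (3 distinct), len 4
add w: window [w, w, d, r, w] (3 distinct), len 5
add o: window [r, w, o] (3 distinct), len 3
add w: window [r, w, o, w] (3 distinct), len 4
add r: window [r, w, o, w, r] (3 distinct), len 5
Longest length with ≤3 distinct: 5.

5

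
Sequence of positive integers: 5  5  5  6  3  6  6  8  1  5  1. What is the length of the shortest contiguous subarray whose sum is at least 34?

add 5: running sum 5 < 34
add 5: running sum 10 < 34
add 5: running sum 15 < 34
add 6: running sum 21 < 34
add 3: running sum 24 < 34
add 6: running sum 30 < 34
end 6: [5, 5, 5, 6, 3, 6, 6] sum 36, len 7
end 7: [5, 6, 3, 6, 6, 8] sum 34, len 6
end 8: [5, 6, 3, 6, 6, 8, 1] sum 35, len 7
end 9: [6, 3, 6, 6, 8, 1, 5] sum 35, len 7
end 10: [6, 3, 6, 6, 8, 1, 5, 1] sum 36, len 8
Shortest qualifying length: 6.

6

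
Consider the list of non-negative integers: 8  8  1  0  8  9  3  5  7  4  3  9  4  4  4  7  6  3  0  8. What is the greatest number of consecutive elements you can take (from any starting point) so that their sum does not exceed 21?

5

add 8: [8] sum 8, len 1
add 8: [8, 8] sum 16, len 2
add 1: [8, 8, 1] sum 17, len 3
add 0: [8, 8, 1, 0] sum 17, len 4
add 8: [8, 1, 0, 8] sum 17, len 4
add 9: [1, 0, 8, 9] sum 18, len 4
add 3: [1, 0, 8, 9, 3] sum 21, len 5
add 5: [9, 3, 5] sum 17, len 3
add 7: [3, 5, 7] sum 15, len 3
add 4: [3, 5, 7, 4] sum 19, len 4
add 3: [5, 7, 4, 3] sum 19, len 4
add 9: [4, 3, 9] sum 16, len 3
add 4: [4, 3, 9, 4] sum 20, len 4
add 4: [3, 9, 4, 4] sum 20, len 4
add 4: [9, 4, 4, 4] sum 21, len 4
add 7: [4, 4, 4, 7] sum 19, len 4
add 6: [4, 4, 7, 6] sum 21, len 4
add 3: [4, 7, 6, 3] sum 20, len 4
add 0: [4, 7, 6, 3, 0] sum 20, len 5
add 8: [6, 3, 0, 8] sum 17, len 4
Longest length seen: 5.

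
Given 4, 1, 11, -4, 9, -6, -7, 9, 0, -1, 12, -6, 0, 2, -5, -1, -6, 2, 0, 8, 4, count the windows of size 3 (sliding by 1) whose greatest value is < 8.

6

4 1 11 → max 11
1 11 -4 → max 11
11 -4 9 → max 11
-4 9 -6 → max 9
9 -6 -7 → max 9
-6 -7 9 → max 9
-7 9 0 → max 9
9 0 -1 → max 9
0 -1 12 → max 12
-1 12 -6 → max 12
12 -6 0 → max 12
-6 0 2 → max 2  < 8 ✓
0 2 -5 → max 2  < 8 ✓
2 -5 -1 → max 2  < 8 ✓
-5 -1 -6 → max -1  < 8 ✓
-1 -6 2 → max 2  < 8 ✓
-6 2 0 → max 2  < 8 ✓
2 0 8 → max 8
0 8 4 → max 8
6 windows satisfy the condition.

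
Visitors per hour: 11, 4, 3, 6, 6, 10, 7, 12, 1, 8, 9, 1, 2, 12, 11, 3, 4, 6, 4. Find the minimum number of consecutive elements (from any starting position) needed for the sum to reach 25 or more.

add 11: running sum 11 < 25
add 4: running sum 15 < 25
add 3: running sum 18 < 25
add 6: running sum 24 < 25
end 4: [11, 4, 3, 6, 6] sum 30, len 5
end 5: [3, 6, 6, 10] sum 25, len 4
end 6: [6, 6, 10, 7] sum 29, len 4
end 7: [10, 7, 12] sum 29, len 3
end 8: [10, 7, 12, 1] sum 30, len 4
end 9: [7, 12, 1, 8] sum 28, len 4
end 10: [12, 1, 8, 9] sum 30, len 4
end 11: [12, 1, 8, 9, 1] sum 31, len 5
end 12: [12, 1, 8, 9, 1, 2] sum 33, len 6
end 13: [8, 9, 1, 2, 12] sum 32, len 5
end 14: [2, 12, 11] sum 25, len 3
end 15: [12, 11, 3] sum 26, len 3
end 16: [12, 11, 3, 4] sum 30, len 4
end 17: [12, 11, 3, 4, 6] sum 36, len 5
end 18: [11, 3, 4, 6, 4] sum 28, len 5
Shortest qualifying length: 3.

3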